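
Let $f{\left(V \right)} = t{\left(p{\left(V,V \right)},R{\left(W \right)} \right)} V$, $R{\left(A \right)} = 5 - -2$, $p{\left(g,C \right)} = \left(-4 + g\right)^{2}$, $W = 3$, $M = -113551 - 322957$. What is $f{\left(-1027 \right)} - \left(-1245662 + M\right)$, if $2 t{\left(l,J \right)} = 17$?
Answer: $\frac{3346881}{2} \approx 1.6734 \cdot 10^{6}$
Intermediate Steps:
$M = -436508$ ($M = -113551 - 322957 = -436508$)
$R{\left(A \right)} = 7$ ($R{\left(A \right)} = 5 + 2 = 7$)
$t{\left(l,J \right)} = \frac{17}{2}$ ($t{\left(l,J \right)} = \frac{1}{2} \cdot 17 = \frac{17}{2}$)
$f{\left(V \right)} = \frac{17 V}{2}$
$f{\left(-1027 \right)} - \left(-1245662 + M\right) = \frac{17}{2} \left(-1027\right) - \left(-1245662 - 436508\right) = - \frac{17459}{2} - -1682170 = - \frac{17459}{2} + 1682170 = \frac{3346881}{2}$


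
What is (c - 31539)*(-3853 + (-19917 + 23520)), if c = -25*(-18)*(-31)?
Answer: 11372250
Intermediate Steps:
c = -13950 (c = 450*(-31) = -13950)
(c - 31539)*(-3853 + (-19917 + 23520)) = (-13950 - 31539)*(-3853 + (-19917 + 23520)) = -45489*(-3853 + 3603) = -45489*(-250) = 11372250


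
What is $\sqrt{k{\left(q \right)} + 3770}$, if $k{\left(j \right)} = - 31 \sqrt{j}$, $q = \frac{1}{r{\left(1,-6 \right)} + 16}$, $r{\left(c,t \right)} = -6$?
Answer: $\frac{\sqrt{377000 - 310 \sqrt{10}}}{10} \approx 61.32$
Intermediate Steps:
$q = \frac{1}{10}$ ($q = \frac{1}{-6 + 16} = \frac{1}{10} \approx 0.1$)
$\sqrt{k{\left(q \right)} + 3770} = \sqrt{- \frac{31}{\sqrt{10}} + 3770} = \sqrt{- 31 \frac{\sqrt{10}}{10} + 3770} = \sqrt{- \frac{31 \sqrt{10}}{10} + 3770} = \sqrt{3770 - \frac{31 \sqrt{10}}{10}}$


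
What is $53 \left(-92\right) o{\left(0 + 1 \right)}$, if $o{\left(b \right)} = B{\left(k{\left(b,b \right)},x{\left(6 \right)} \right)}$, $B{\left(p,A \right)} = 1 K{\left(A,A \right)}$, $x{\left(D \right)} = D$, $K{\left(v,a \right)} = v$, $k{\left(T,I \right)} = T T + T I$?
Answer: $-29256$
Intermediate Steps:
$k{\left(T,I \right)} = T^{2} + I T$
$B{\left(p,A \right)} = A$ ($B{\left(p,A \right)} = 1 A = A$)
$o{\left(b \right)} = 6$
$53 \left(-92\right) o{\left(0 + 1 \right)} = 53 \left(-92\right) 6 = \left(-4876\right) 6 = -29256$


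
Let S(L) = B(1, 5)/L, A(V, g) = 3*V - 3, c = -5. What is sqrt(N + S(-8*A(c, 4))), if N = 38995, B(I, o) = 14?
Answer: sqrt(5615294)/12 ≈ 197.47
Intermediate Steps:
A(V, g) = -3 + 3*V
S(L) = 14/L
sqrt(N + S(-8*A(c, 4))) = sqrt(38995 + 14/((-8*(-3 + 3*(-5))))) = sqrt(38995 + 14/((-8*(-3 - 15)))) = sqrt(38995 + 14/((-8*(-18)))) = sqrt(38995 + 14/144) = sqrt(38995 + 14*(1/144)) = sqrt(38995 + 7/72) = sqrt(2807647/72) = sqrt(5615294)/12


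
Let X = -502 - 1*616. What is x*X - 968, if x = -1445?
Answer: 1614542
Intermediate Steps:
X = -1118 (X = -502 - 616 = -1118)
x*X - 968 = -1445*(-1118) - 968 = 1615510 - 968 = 1614542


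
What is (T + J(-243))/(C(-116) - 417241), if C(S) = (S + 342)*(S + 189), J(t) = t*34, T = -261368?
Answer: 269630/400743 ≈ 0.67282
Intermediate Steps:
J(t) = 34*t
C(S) = (189 + S)*(342 + S) (C(S) = (342 + S)*(189 + S) = (189 + S)*(342 + S))
(T + J(-243))/(C(-116) - 417241) = (-261368 + 34*(-243))/((64638 + (-116)² + 531*(-116)) - 417241) = (-261368 - 8262)/((64638 + 13456 - 61596) - 417241) = -269630/(16498 - 417241) = -269630/(-400743) = -269630*(-1/400743) = 269630/400743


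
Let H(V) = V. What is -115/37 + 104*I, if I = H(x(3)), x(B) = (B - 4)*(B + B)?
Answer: -23203/37 ≈ -627.11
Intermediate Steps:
x(B) = 2*B*(-4 + B) (x(B) = (-4 + B)*(2*B) = 2*B*(-4 + B))
I = -6 (I = 2*3*(-4 + 3) = 2*3*(-1) = -6)
-115/37 + 104*I = -115/37 + 104*(-6) = -115*1/37 - 624 = -115/37 - 624 = -23203/37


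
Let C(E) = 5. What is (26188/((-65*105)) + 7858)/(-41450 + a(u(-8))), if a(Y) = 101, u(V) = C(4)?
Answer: -53604662/282206925 ≈ -0.18995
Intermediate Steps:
u(V) = 5
(26188/((-65*105)) + 7858)/(-41450 + a(u(-8))) = (26188/((-65*105)) + 7858)/(-41450 + 101) = (26188/(-6825) + 7858)/(-41349) = (26188*(-1/6825) + 7858)*(-1/41349) = (-26188/6825 + 7858)*(-1/41349) = (53604662/6825)*(-1/41349) = -53604662/282206925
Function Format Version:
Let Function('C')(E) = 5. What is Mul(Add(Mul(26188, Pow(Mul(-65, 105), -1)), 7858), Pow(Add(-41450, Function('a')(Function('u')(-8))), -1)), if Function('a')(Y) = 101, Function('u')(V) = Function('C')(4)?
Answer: Rational(-53604662, 282206925) ≈ -0.18995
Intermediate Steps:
Function('u')(V) = 5
Mul(Add(Mul(26188, Pow(Mul(-65, 105), -1)), 7858), Pow(Add(-41450, Function('a')(Function('u')(-8))), -1)) = Mul(Add(Mul(26188, Pow(Mul(-65, 105), -1)), 7858), Pow(Add(-41450, 101), -1)) = Mul(Add(Mul(26188, Pow(-6825, -1)), 7858), Pow(-41349, -1)) = Mul(Add(Mul(26188, Rational(-1, 6825)), 7858), Rational(-1, 41349)) = Mul(Add(Rational(-26188, 6825), 7858), Rational(-1, 41349)) = Mul(Rational(53604662, 6825), Rational(-1, 41349)) = Rational(-53604662, 282206925)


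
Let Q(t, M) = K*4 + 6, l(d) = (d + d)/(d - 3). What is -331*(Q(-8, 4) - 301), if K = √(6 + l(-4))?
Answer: 97645 - 6620*√14/7 ≈ 94107.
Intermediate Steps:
l(d) = 2*d/(-3 + d) (l(d) = (2*d)/(-3 + d) = 2*d/(-3 + d))
K = 5*√14/7 (K = √(6 + 2*(-4)/(-3 - 4)) = √(6 + 2*(-4)/(-7)) = √(6 + 2*(-4)*(-⅐)) = √(6 + 8/7) = √(50/7) = 5*√14/7 ≈ 2.6726)
Q(t, M) = 6 + 20*√14/7 (Q(t, M) = (5*√14/7)*4 + 6 = 20*√14/7 + 6 = 6 + 20*√14/7)
-331*(Q(-8, 4) - 301) = -331*((6 + 20*√14/7) - 301) = -331*(-295 + 20*√14/7) = 97645 - 6620*√14/7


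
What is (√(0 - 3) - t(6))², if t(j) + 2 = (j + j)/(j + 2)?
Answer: -11/4 + I*√3 ≈ -2.75 + 1.732*I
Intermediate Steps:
t(j) = -2 + 2*j/(2 + j) (t(j) = -2 + (j + j)/(j + 2) = -2 + (2*j)/(2 + j) = -2 + 2*j/(2 + j))
(√(0 - 3) - t(6))² = (√(0 - 3) - (-4)/(2 + 6))² = (√(-3) - (-4)/8)² = (I*√3 - (-4)/8)² = (I*√3 - 1*(-½))² = (I*√3 + ½)² = (½ + I*√3)²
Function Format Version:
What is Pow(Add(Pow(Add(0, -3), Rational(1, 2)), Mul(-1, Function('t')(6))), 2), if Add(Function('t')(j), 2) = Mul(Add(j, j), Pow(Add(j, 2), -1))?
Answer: Add(Rational(-11, 4), Mul(I, Pow(3, Rational(1, 2)))) ≈ Add(-2.7500, Mul(1.7320, I))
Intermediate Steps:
Function('t')(j) = Add(-2, Mul(2, j, Pow(Add(2, j), -1))) (Function('t')(j) = Add(-2, Mul(Add(j, j), Pow(Add(j, 2), -1))) = Add(-2, Mul(Mul(2, j), Pow(Add(2, j), -1))) = Add(-2, Mul(2, j, Pow(Add(2, j), -1))))
Pow(Add(Pow(Add(0, -3), Rational(1, 2)), Mul(-1, Function('t')(6))), 2) = Pow(Add(Pow(Add(0, -3), Rational(1, 2)), Mul(-1, Mul(-4, Pow(Add(2, 6), -1)))), 2) = Pow(Add(Pow(-3, Rational(1, 2)), Mul(-1, Mul(-4, Pow(8, -1)))), 2) = Pow(Add(Mul(I, Pow(3, Rational(1, 2))), Mul(-1, Mul(-4, Rational(1, 8)))), 2) = Pow(Add(Mul(I, Pow(3, Rational(1, 2))), Mul(-1, Rational(-1, 2))), 2) = Pow(Add(Mul(I, Pow(3, Rational(1, 2))), Rational(1, 2)), 2) = Pow(Add(Rational(1, 2), Mul(I, Pow(3, Rational(1, 2)))), 2)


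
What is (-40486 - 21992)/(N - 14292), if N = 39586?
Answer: -31239/12647 ≈ -2.4701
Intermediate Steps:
(-40486 - 21992)/(N - 14292) = (-40486 - 21992)/(39586 - 14292) = -62478/25294 = -62478*1/25294 = -31239/12647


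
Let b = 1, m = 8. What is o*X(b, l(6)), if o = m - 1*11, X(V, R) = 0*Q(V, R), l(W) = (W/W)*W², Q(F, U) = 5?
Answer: 0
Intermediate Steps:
l(W) = W² (l(W) = 1*W² = W²)
X(V, R) = 0 (X(V, R) = 0*5 = 0)
o = -3 (o = 8 - 1*11 = 8 - 11 = -3)
o*X(b, l(6)) = -3*0 = 0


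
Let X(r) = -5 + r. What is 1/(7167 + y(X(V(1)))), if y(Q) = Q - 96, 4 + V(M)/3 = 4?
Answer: 1/7066 ≈ 0.00014152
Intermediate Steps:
V(M) = 0 (V(M) = -12 + 3*4 = -12 + 12 = 0)
y(Q) = -96 + Q
1/(7167 + y(X(V(1)))) = 1/(7167 + (-96 + (-5 + 0))) = 1/(7167 + (-96 - 5)) = 1/(7167 - 101) = 1/7066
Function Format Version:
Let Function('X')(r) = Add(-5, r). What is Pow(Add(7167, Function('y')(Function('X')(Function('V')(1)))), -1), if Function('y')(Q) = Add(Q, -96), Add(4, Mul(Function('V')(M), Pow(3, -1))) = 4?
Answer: Rational(1, 7066) ≈ 0.00014152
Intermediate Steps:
Function('V')(M) = 0 (Function('V')(M) = Add(-12, Mul(3, 4)) = Add(-12, 12) = 0)
Function('y')(Q) = Add(-96, Q)
Pow(Add(7167, Function('y')(Function('X')(Function('V')(1)))), -1) = Pow(Add(7167, Add(-96, Add(-5, 0))), -1) = Pow(Add(7167, Add(-96, -5)), -1) = Pow(Add(7167, -101), -1) = Pow(7066, -1) = Rational(1, 7066)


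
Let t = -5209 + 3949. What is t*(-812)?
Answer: 1023120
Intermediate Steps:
t = -1260
t*(-812) = -1260*(-812) = 1023120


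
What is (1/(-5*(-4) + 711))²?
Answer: 1/534361 ≈ 1.8714e-6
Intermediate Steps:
(1/(-5*(-4) + 711))² = (1/(20 + 711))² = (1/731)² = 1/534361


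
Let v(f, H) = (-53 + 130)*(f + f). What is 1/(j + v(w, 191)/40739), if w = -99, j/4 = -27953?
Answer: -40739/4555124314 ≈ -8.9435e-6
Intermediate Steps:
j = -111812 (j = 4*(-27953) = -111812)
v(f, H) = 154*f (v(f, H) = 77*(2*f) = 154*f)
1/(j + v(w, 191)/40739) = 1/(-111812 + (154*(-99))/40739) = 1/(-111812 - 15246*1/40739) = 1/(-111812 - 15246/40739) = 1/(-4555124314/40739) = -40739/4555124314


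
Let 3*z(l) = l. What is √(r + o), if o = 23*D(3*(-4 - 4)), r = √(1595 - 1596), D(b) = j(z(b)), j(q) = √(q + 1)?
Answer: √I*√(1 + 23*√7) ≈ 5.5611 + 5.5611*I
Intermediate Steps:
z(l) = l/3
j(q) = √(1 + q)
D(b) = √(1 + b/3)
r = I (r = √(-1) = I ≈ 1.0*I)
o = 23*I*√7 (o = 23*(√(9 + 3*(3*(-4 - 4)))/3) = 23*(√(9 + 3*(3*(-8)))/3) = 23*(√(9 + 3*(-24))/3) = 23*(√(9 - 72)/3) = 23*(√(-63)/3) = 23*((3*I*√7)/3) = 23*(I*√7) = 23*I*√7 ≈ 60.852*I)
√(r + o) = √(I + 23*I*√7)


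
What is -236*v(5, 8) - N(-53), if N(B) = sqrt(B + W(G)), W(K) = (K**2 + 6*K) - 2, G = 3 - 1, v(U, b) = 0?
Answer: -I*sqrt(39) ≈ -6.245*I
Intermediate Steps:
G = 2
W(K) = -2 + K**2 + 6*K
N(B) = sqrt(14 + B) (N(B) = sqrt(B + (-2 + 2**2 + 6*2)) = sqrt(B + (-2 + 4 + 12)) = sqrt(B + 14) = sqrt(14 + B))
-236*v(5, 8) - N(-53) = -236*0 - sqrt(14 - 53) = 0 - sqrt(-39) = 0 - I*sqrt(39) = -I*sqrt(39)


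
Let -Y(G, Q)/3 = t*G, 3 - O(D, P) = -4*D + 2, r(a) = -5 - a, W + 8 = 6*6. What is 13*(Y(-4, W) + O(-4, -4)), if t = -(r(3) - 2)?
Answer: 1365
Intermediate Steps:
W = 28 (W = -8 + 6*6 = -8 + 36 = 28)
O(D, P) = 1 + 4*D (O(D, P) = 3 - (-4*D + 2) = 3 - (2 - 4*D) = 3 + (-2 + 4*D) = 1 + 4*D)
t = 10 (t = -((-5 - 1*3) - 2) = -((-5 - 3) - 2) = -(-8 - 2) = -1*(-10) = 10)
Y(G, Q) = -30*G
13*(Y(-4, W) + O(-4, -4)) = 13*(-30*(-4) + (1 + 4*(-4))) = 13*(120 + (1 - 16)) = 13*(120 - 15) = 13*105 = 1365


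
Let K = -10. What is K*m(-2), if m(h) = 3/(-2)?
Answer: 15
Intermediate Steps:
m(h) = -3/2 (m(h) = 3*(-1/2) = -3/2)
K*m(-2) = -10*(-3/2) = 15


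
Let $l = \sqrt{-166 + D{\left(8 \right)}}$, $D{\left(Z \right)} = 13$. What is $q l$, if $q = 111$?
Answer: $333 i \sqrt{17} \approx 1373.0 i$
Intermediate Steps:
$l = 3 i \sqrt{17}$ ($l = \sqrt{-166 + 13} = \sqrt{-153} = 3 i \sqrt{17} \approx 12.369 i$)
$q l = 111 \cdot 3 i \sqrt{17} = 333 i \sqrt{17}$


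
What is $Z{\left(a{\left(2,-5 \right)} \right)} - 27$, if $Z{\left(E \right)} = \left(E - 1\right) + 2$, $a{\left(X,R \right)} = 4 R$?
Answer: $-46$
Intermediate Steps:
$Z{\left(E \right)} = 1 + E$ ($Z{\left(E \right)} = \left(-1 + E\right) + 2 = 1 + E$)
$Z{\left(a{\left(2,-5 \right)} \right)} - 27 = \left(1 + 4 \left(-5\right)\right) - 27 = \left(1 - 20\right) - 27 = -19 - 27 = -46$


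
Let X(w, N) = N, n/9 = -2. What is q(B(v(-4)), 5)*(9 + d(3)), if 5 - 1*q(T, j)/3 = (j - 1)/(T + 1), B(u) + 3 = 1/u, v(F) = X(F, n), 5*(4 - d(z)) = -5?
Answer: 10794/37 ≈ 291.73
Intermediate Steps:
n = -18 (n = 9*(-2) = -18)
d(z) = 5 (d(z) = 4 - 1/5*(-5) = 4 + 1 = 5)
v(F) = -18
B(u) = -3 + 1/u
q(T, j) = 15 - 3*(-1 + j)/(1 + T) (q(T, j) = 15 - 3*(j - 1)/(T + 1) = 15 - 3*(-1 + j)/(1 + T))
q(B(v(-4)), 5)*(9 + d(3)) = (3*(6 - 1*5 + 5*(-3 + 1/(-18)))/(1 + (-3 + 1/(-18))))*(9 + 5) = (3*(6 - 5 + 5*(-3 - 1/18))/(1 + (-3 - 1/18)))*14 = (3*(6 - 5 + 5*(-55/18))/(1 - 55/18))*14 = (3*(6 - 5 - 275/18)/(-37/18))*14 = (3*(-18/37)*(-257/18))*14 = (771/37)*14 = 10794/37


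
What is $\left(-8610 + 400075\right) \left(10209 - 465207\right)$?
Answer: $-178115792070$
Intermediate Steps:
$\left(-8610 + 400075\right) \left(10209 - 465207\right) = 391465 \left(-454998\right) = -178115792070$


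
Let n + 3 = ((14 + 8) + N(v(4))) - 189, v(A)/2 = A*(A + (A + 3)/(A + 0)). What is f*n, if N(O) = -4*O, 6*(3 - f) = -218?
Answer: -13924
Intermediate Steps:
f = 118/3 (f = 3 - ⅙*(-218) = 3 + 109/3 = 118/3 ≈ 39.333)
v(A) = 2*A*(A + (3 + A)/A) (v(A) = 2*(A*(A + (A + 3)/(A + 0))) = 2*(A*(A + (3 + A)/A)) = 2*A*(A + (3 + A)/A))
n = -354 (n = -3 + (((14 + 8) - 4*(6 + 2*4 + 2*4²)) - 189) = -3 + ((22 - 4*(6 + 8 + 2*16)) - 189) = -3 + ((22 - 4*(6 + 8 + 32)) - 189) = -3 + ((22 - 4*46) - 189) = -3 + ((22 - 184) - 189) = -3 + (-162 - 189) = -3 - 351 = -354)
f*n = (118/3)*(-354) = -13924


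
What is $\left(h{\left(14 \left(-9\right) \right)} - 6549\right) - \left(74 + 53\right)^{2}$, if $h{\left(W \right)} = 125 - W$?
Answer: $-22427$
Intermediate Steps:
$\left(h{\left(14 \left(-9\right) \right)} - 6549\right) - \left(74 + 53\right)^{2} = \left(\left(125 - 14 \left(-9\right)\right) - 6549\right) - \left(74 + 53\right)^{2} = \left(\left(125 - -126\right) - 6549\right) - 127^{2} = \left(\left(125 + 126\right) - 6549\right) - 16129 = \left(251 - 6549\right) - 16129 = -6298 - 16129 = -22427$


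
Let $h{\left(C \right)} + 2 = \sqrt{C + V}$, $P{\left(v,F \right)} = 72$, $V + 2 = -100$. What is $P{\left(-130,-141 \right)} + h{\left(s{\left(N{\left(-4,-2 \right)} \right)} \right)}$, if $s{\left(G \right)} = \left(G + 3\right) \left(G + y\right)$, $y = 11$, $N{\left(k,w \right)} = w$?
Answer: $70 + i \sqrt{93} \approx 70.0 + 9.6436 i$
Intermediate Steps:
$V = -102$ ($V = -2 - 100 = -102$)
$s{\left(G \right)} = \left(3 + G\right) \left(11 + G\right)$ ($s{\left(G \right)} = \left(G + 3\right) \left(G + 11\right) = \left(3 + G\right) \left(11 + G\right)$)
$h{\left(C \right)} = -2 + \sqrt{-102 + C}$ ($h{\left(C \right)} = -2 + \sqrt{C - 102} = -2 + \sqrt{-102 + C}$)
$P{\left(-130,-141 \right)} + h{\left(s{\left(N{\left(-4,-2 \right)} \right)} \right)} = 72 - \left(2 - \sqrt{-102 + \left(33 + \left(-2\right)^{2} + 14 \left(-2\right)\right)}\right) = 72 - \left(2 - \sqrt{-102 + \left(33 + 4 - 28\right)}\right) = 72 - \left(2 - \sqrt{-102 + 9}\right) = 72 - \left(2 - \sqrt{-93}\right) = 72 - \left(2 - i \sqrt{93}\right) = 70 + i \sqrt{93}$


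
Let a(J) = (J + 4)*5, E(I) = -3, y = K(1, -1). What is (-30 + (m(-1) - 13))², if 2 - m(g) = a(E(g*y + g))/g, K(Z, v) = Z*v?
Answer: 1296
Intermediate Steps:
y = -1 (y = 1*(-1) = -1)
a(J) = 20 + 5*J (a(J) = (4 + J)*5 = 20 + 5*J)
m(g) = 2 - 5/g (m(g) = 2 - (20 + 5*(-3))/g = 2 - (20 - 15)/g = 2 - 5/g)
(-30 + (m(-1) - 13))² = (-30 + ((2 - 5/(-1)) - 13))² = (-30 + ((2 - 5*(-1)) - 13))² = (-30 + ((2 + 5) - 13))² = (-30 + (7 - 13))² = (-30 - 6)² = (-36)² = 1296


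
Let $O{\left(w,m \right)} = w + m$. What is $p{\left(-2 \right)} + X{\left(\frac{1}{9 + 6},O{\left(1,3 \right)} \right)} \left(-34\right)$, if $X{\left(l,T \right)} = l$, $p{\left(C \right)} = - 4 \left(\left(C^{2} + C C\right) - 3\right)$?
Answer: $- \frac{334}{15} \approx -22.267$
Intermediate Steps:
$O{\left(w,m \right)} = m + w$
$p{\left(C \right)} = 12 - 8 C^{2}$ ($p{\left(C \right)} = - 4 \left(\left(C^{2} + C^{2}\right) - 3\right) = - 4 \left(2 C^{2} - 3\right) = - 4 \left(-3 + 2 C^{2}\right) = 12 - 8 C^{2}$)
$p{\left(-2 \right)} + X{\left(\frac{1}{9 + 6},O{\left(1,3 \right)} \right)} \left(-34\right) = \left(12 - 8 \left(-2\right)^{2}\right) + \frac{1}{9 + 6} \left(-34\right) = \left(12 - 32\right) + \frac{1}{15} \left(-34\right) = -20 - \frac{34}{15} = - \frac{334}{15}$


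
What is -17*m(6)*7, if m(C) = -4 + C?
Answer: -238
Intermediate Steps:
-17*m(6)*7 = -17*(-4 + 6)*7 = -17*2*7 = -34*7 = -238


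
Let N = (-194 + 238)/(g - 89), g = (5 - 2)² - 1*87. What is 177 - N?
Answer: 29603/167 ≈ 177.26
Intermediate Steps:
g = -78 (g = 3² - 87 = 9 - 87 = -78)
N = -44/167 (N = (-194 + 238)/(-78 - 89) = 44/(-167) = 44*(-1/167) = -44/167 ≈ -0.26347)
177 - N = 177 - 1*(-44/167) = 177 + 44/167 = 29603/167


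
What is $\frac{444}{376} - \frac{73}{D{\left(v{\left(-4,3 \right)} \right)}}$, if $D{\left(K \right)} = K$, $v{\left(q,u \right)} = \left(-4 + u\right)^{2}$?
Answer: $- \frac{6751}{94} \approx -71.819$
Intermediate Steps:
$\frac{444}{376} - \frac{73}{D{\left(v{\left(-4,3 \right)} \right)}} = \frac{444}{376} - \frac{73}{\left(-4 + 3\right)^{2}} = 444 \cdot \frac{1}{376} - \frac{73}{\left(-1\right)^{2}} = \frac{111}{94} - \frac{73}{1} = \frac{111}{94} - 73 = - \frac{6751}{94}$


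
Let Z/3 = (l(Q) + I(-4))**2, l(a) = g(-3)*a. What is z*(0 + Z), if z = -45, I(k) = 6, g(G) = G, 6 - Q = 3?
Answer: -1215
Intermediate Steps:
Q = 3 (Q = 6 - 1*3 = 6 - 3 = 3)
l(a) = -3*a
Z = 27 (Z = 3*(-3*3 + 6)**2 = 3*(-9 + 6)**2 = 3*(-3)**2 = 3*9 = 27)
z*(0 + Z) = -45*(0 + 27) = -45*27 = -1215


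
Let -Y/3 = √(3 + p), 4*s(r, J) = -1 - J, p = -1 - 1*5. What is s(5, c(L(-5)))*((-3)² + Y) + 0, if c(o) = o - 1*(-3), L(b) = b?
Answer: 9/4 - 3*I*√3/4 ≈ 2.25 - 1.299*I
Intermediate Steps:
p = -6 (p = -1 - 5 = -6)
c(o) = 3 + o (c(o) = o + 3 = 3 + o)
s(r, J) = -¼ - J/4 (s(r, J) = (-1 - J)/4 = -¼ - J/4)
Y = -3*I*√3 (Y = -3*√(3 - 6) = -3*I*√3 ≈ -5.1962*I)
s(5, c(L(-5)))*((-3)² + Y) + 0 = (-¼ - (3 - 5)/4)*((-3)² - 3*I*√3) + 0 = (-¼ - ¼*(-2))*(9 - 3*I*√3) + 0 = (-¼ + ½)*(9 - 3*I*√3) + 0 = (9 - 3*I*√3)/4 + 0 = (9/4 - 3*I*√3/4) + 0 = 9/4 - 3*I*√3/4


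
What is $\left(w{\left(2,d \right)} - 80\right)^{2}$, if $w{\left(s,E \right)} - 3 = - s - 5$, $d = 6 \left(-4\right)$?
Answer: $7056$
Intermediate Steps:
$d = -24$
$w{\left(s,E \right)} = -2 - s$ ($w{\left(s,E \right)} = 3 - \left(5 + s\right) = -2 - s$)
$\left(w{\left(2,d \right)} - 80\right)^{2} = \left(\left(-2 - 2\right) - 80\right)^{2} = \left(-4 - 80\right)^{2} = \left(-84\right)^{2} = 7056$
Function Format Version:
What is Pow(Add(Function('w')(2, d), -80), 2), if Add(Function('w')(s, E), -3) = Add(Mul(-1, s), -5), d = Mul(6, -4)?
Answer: 7056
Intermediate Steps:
d = -24
Function('w')(s, E) = Add(-2, Mul(-1, s)) (Function('w')(s, E) = Add(3, Add(Mul(-1, s), -5)) = Add(3, Add(-5, Mul(-1, s))) = Add(-2, Mul(-1, s)))
Pow(Add(Function('w')(2, d), -80), 2) = Pow(Add(Add(-2, Mul(-1, 2)), -80), 2) = Pow(Add(Add(-2, -2), -80), 2) = Pow(Add(-4, -80), 2) = Pow(-84, 2) = 7056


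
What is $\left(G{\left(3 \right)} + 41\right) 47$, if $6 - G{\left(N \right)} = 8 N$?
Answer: $1081$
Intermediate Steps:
$G{\left(N \right)} = 6 - 8 N$
$\left(G{\left(3 \right)} + 41\right) 47 = \left(\left(6 - 24\right) + 41\right) 47 = \left(-18 + 41\right) 47 = 23 \cdot 47 = 1081$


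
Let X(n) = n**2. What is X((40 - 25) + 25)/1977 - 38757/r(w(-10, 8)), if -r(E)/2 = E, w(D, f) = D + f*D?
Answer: -2827207/13180 ≈ -214.51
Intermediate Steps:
w(D, f) = D + D*f
r(E) = -2*E
X((40 - 25) + 25)/1977 - 38757/r(w(-10, 8)) = ((40 - 25) + 25)**2/1977 - 38757*1/(20*(1 + 8)) = (15 + 25)**2*(1/1977) - 38757/((-(-20)*9)) = 40**2*(1/1977) - 38757/((-2*(-90))) = 1600*(1/1977) - 38757/180 = 1600/1977 - 38757*1/180 = 1600/1977 - 12919/60 = -2827207/13180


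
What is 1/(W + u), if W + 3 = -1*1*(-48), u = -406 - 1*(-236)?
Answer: -1/125 ≈ -0.0080000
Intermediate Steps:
u = -170 (u = -406 + 236 = -170)
W = 45 (W = -3 - 1*1*(-48) = -3 - 1*(-48) = -3 + 48 = 45)
1/(W + u) = 1/(45 - 170) = 1/(-125) = -1/125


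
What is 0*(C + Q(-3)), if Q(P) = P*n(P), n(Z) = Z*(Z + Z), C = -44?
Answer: 0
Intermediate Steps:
n(Z) = 2*Z² (n(Z) = Z*(2*Z) = 2*Z²)
Q(P) = 2*P³ (Q(P) = P*(2*P²) = 2*P³)
0*(C + Q(-3)) = 0*(-44 + 2*(-3)³) = 0*(-44 + 2*(-27)) = 0*(-44 - 54) = 0*(-98) = 0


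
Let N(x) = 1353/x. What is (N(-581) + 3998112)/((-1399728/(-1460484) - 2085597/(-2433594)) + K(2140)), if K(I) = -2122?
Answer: -229336544259227900934/121616425926486547 ≈ -1885.7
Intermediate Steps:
(N(-581) + 3998112)/((-1399728/(-1460484) - 2085597/(-2433594)) + K(2140)) = (1353/(-581) + 3998112)/((-1399728/(-1460484) - 2085597/(-2433594)) - 2122) = (1353*(-1/581) + 3998112)/((-1399728*(-1/1460484) - 2085597*(-1/2433594)) - 2122) = (-1353/581 + 3998112)/((116644/121707 + 695199/811198) - 2122) = 2322901719/(581*(179231964205/98728474986 - 2122)) = 2322901719/(581*(-209322591956087/98728474986)) = (2322901719/581)*(-98728474986/209322591956087) = -229336544259227900934/121616425926486547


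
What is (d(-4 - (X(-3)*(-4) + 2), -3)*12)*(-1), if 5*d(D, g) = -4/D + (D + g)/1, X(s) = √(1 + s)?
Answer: 36*(3*I + 10*√2)/(5*(2*√2 + 3*I)) ≈ 20.753 - 14.375*I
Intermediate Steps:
d(D, g) = -4/(5*D) + D/5 + g/5 (d(D, g) = (-4/D + (D + g)/1)/5 = (-4/D + (D + g)*1)/5 = (-4/D + (D + g))/5 = (D + g - 4/D)/5 = -4/(5*D) + D/5 + g/5)
(d(-4 - (X(-3)*(-4) + 2), -3)*12)*(-1) = (((-4 + (-4 - (√(1 - 3)*(-4) + 2))*((-4 - (√(1 - 3)*(-4) + 2)) - 3))/(5*(-4 - (√(1 - 3)*(-4) + 2))))*12)*(-1) = (((-4 + (-4 - (√(-2)*(-4) + 2))*((-4 - (√(-2)*(-4) + 2)) - 3))/(5*(-4 - (√(-2)*(-4) + 2))))*12)*(-1) = (((-4 + (-4 - ((I*√2)*(-4) + 2))*((-4 - ((I*√2)*(-4) + 2)) - 3))/(5*(-4 - ((I*√2)*(-4) + 2))))*12)*(-1) = (((-4 + (-4 - (-4*I*√2 + 2))*((-4 - (-4*I*√2 + 2)) - 3))/(5*(-4 - (-4*I*√2 + 2))))*12)*(-1) = (((-4 + (-4 - (2 - 4*I*√2))*((-4 - (2 - 4*I*√2)) - 3))/(5*(-4 - (2 - 4*I*√2))))*12)*(-1) = (((-4 + (-4 + (-2 + 4*I*√2))*((-4 + (-2 + 4*I*√2)) - 3))/(5*(-4 + (-2 + 4*I*√2))))*12)*(-1) = (((-4 + (-6 + 4*I*√2)*((-6 + 4*I*√2) - 3))/(5*(-6 + 4*I*√2)))*12)*(-1) = (((-4 + (-6 + 4*I*√2)*(-9 + 4*I*√2))/(5*(-6 + 4*I*√2)))*12)*(-1) = (((-4 + (-9 + 4*I*√2)*(-6 + 4*I*√2))/(5*(-6 + 4*I*√2)))*12)*(-1) = (12*(-4 + (-9 + 4*I*√2)*(-6 + 4*I*√2))/(5*(-6 + 4*I*√2)))*(-1) = -12*(-4 + (-9 + 4*I*√2)*(-6 + 4*I*√2))/(5*(-6 + 4*I*√2))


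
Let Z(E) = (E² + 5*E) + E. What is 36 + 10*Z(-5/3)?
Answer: -326/9 ≈ -36.222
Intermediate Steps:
Z(E) = E² + 6*E
36 + 10*Z(-5/3) = 36 + 10*((-5/3)*(6 - 5/3)) = 36 + 10*((-5*⅓)*(6 - 5*⅓)) = 36 + 10*(-5*(6 - 5/3)/3) = 36 + 10*(-5/3*13/3) = 36 + 10*(-65/9) = 36 - 650/9 = -326/9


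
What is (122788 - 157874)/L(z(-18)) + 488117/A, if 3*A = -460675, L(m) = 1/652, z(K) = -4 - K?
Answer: -10538435932951/460675 ≈ -2.2876e+7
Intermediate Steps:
L(m) = 1/652
A = -460675/3 (A = (1/3)*(-460675) = -460675/3 ≈ -1.5356e+5)
(122788 - 157874)/L(z(-18)) + 488117/A = (122788 - 157874)/(1/652) + 488117/(-460675/3) = -35086*652 + 488117*(-3/460675) = -22876072 - 1464351/460675 = -10538435932951/460675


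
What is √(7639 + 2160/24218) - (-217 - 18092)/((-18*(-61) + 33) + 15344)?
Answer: 18309/16475 + √1120103460679/12109 ≈ 88.513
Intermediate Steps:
√(7639 + 2160/24218) - (-217 - 18092)/((-18*(-61) + 33) + 15344) = √(7639 + 2160*(1/24218)) - (-18309)/((1098 + 33) + 15344) = √(7639 + 1080/12109) - (-18309)/(1131 + 15344) = √(92501731/12109) - (-18309)/16475 = √1120103460679/12109 - (-18309)/16475 = √1120103460679/12109 - 1*(-18309/16475) = √1120103460679/12109 + 18309/16475 = 18309/16475 + √1120103460679/12109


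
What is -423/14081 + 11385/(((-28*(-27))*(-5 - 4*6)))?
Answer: -18842893/34301316 ≈ -0.54933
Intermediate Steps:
-423/14081 + 11385/(((-28*(-27))*(-5 - 4*6))) = -423*1/14081 + 11385/((756*(-5 - 24))) = -423/14081 + 11385/((756*(-29))) = -423/14081 + 11385/(-21924) = -423/14081 + 11385*(-1/21924) = -423/14081 - 1265/2436 = -18842893/34301316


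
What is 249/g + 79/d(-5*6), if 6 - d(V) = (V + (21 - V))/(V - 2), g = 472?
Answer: 1246253/100536 ≈ 12.396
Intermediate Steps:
d(V) = 6 - 21/(-2 + V) (d(V) = 6 - (V + (21 - V))/(V - 2) = 6 - 21/(-2 + V))
249/g + 79/d(-5*6) = 249/472 + 79/((3*(-11 + 2*(-5*6))/(-2 - 5*6))) = 249*(1/472) + 79/((3*(-11 + 2*(-30))/(-2 - 30))) = 249/472 + 79/((3*(-11 - 60)/(-32))) = 249/472 + 79/((3*(-1/32)*(-71))) = 249/472 + 79/(213/32) = 249/472 + 79*(32/213) = 249/472 + 2528/213 = 1246253/100536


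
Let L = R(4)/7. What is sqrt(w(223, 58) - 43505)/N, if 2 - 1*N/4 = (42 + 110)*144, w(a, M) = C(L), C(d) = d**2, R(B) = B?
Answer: -I*sqrt(2131729)/612808 ≈ -0.0023825*I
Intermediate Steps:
L = 4/7 ≈ 0.57143
w(a, M) = 16/49 (w(a, M) = (4/7)**2 = 16/49)
N = -87544 (N = 8 - 4*(42 + 110)*144 = 8 - 608*144 = 8 - 4*21888 = 8 - 87552 = -87544)
sqrt(w(223, 58) - 43505)/N = sqrt(16/49 - 43505)/(-87544) = sqrt(-2131729/49)*(-1/87544) = (I*sqrt(2131729)/7)*(-1/87544) = -I*sqrt(2131729)/612808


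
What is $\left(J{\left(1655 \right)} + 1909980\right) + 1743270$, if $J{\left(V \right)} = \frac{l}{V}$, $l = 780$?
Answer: $\frac{1209225906}{331} \approx 3.6533 \cdot 10^{6}$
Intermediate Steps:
$J{\left(V \right)} = \frac{780}{V}$
$\left(J{\left(1655 \right)} + 1909980\right) + 1743270 = \left(\frac{780}{1655} + 1909980\right) + 1743270 = \left(780 \cdot \frac{1}{1655} + 1909980\right) + 1743270 = \left(\frac{156}{331} + 1909980\right) + 1743270 = \frac{632203536}{331} + 1743270 = \frac{1209225906}{331}$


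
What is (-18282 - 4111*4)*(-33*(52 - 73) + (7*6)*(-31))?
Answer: 21148134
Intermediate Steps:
(-18282 - 4111*4)*(-33*(52 - 73) + (7*6)*(-31)) = (-18282 - 16444)*(-33*(-21) + 42*(-31)) = -34726*(693 - 1302) = -34726*(-609) = 21148134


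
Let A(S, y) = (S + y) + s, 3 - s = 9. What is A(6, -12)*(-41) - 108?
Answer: 384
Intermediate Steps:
s = -6 (s = 3 - 1*9 = 3 - 9 = -6)
A(S, y) = -6 + S + y (A(S, y) = (S + y) - 6 = -6 + S + y)
A(6, -12)*(-41) - 108 = (-6 + 6 - 12)*(-41) - 108 = -12*(-41) - 108 = 492 - 108 = 384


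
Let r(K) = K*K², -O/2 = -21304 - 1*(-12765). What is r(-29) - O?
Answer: -41467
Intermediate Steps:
O = 17078 (O = -2*(-21304 - 1*(-12765)) = -2*(-21304 + 12765) = -2*(-8539) = 17078)
r(K) = K³
r(-29) - O = (-29)³ - 1*17078 = -24389 - 17078 = -41467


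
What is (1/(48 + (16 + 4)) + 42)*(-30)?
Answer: -42855/34 ≈ -1260.4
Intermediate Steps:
(1/(48 + (16 + 4)) + 42)*(-30) = (1/(48 + 20) + 42)*(-30) = (1/68 + 42)*(-30) = (2857/68)*(-30) = -42855/34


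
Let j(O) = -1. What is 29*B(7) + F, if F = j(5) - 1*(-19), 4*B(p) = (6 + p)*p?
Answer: 2711/4 ≈ 677.75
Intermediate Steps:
B(p) = p*(6 + p)/4 (B(p) = ((6 + p)*p)/4 = (p*(6 + p))/4 = p*(6 + p)/4)
F = 18 (F = -1 - 1*(-19) = -1 + 19 = 18)
29*B(7) + F = 29*((1/4)*7*(6 + 7)) + 18 = 29*((1/4)*7*13) + 18 = 29*(91/4) + 18 = 2639/4 + 18 = 2711/4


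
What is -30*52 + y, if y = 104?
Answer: -1456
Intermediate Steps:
-30*52 + y = -30*52 + 104 = -1560 + 104 = -1456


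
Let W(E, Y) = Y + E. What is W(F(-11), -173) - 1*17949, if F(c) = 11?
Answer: -18111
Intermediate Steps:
W(E, Y) = E + Y
W(F(-11), -173) - 1*17949 = (11 - 173) - 1*17949 = -162 - 17949 = -18111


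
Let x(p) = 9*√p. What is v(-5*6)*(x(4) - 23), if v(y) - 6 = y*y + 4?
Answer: -4550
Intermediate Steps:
v(y) = 10 + y² (v(y) = 6 + (y*y + 4) = 6 + (y² + 4) = 6 + (4 + y²) = 10 + y²)
v(-5*6)*(x(4) - 23) = (10 + (-5*6)²)*(9*√4 - 23) = (10 + (-30)²)*(9*2 - 23) = (10 + 900)*(18 - 23) = 910*(-5) = -4550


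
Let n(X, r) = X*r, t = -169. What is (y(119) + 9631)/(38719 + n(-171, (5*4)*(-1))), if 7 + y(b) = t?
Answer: 9455/42139 ≈ 0.22438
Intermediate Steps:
y(b) = -176 (y(b) = -7 - 169 = -176)
(y(119) + 9631)/(38719 + n(-171, (5*4)*(-1))) = (-176 + 9631)/(38719 - 171*5*4*(-1)) = 9455/(38719 - 3420*(-1)) = 9455/(38719 - 171*(-20)) = 9455/(38719 + 3420) = 9455/42139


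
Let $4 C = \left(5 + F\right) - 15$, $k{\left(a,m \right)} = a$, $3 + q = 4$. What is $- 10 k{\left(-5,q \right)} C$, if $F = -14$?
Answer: $-300$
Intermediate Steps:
$q = 1$ ($q = -3 + 4 = 1$)
$C = -6$ ($C = \frac{\left(5 - 14\right) - 15}{4} = \frac{-9 - 15}{4} = \frac{1}{4} \left(-24\right) = -6$)
$- 10 k{\left(-5,q \right)} C = \left(-10\right) \left(-5\right) \left(-6\right) = 50 \left(-6\right) = -300$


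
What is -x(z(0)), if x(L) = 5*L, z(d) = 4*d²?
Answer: 0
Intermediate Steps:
-x(z(0)) = -5*4*0² = -5*4*0 = -5*0 = -1*0 = 0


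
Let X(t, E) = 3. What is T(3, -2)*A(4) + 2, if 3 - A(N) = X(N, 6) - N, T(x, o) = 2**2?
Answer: 18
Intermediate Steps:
T(x, o) = 4
A(N) = N (A(N) = 3 - (3 - N) = 3 + (-3 + N) = N)
T(3, -2)*A(4) + 2 = 4*4 + 2 = 16 + 2 = 18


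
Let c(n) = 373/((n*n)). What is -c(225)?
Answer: -373/50625 ≈ -0.0073679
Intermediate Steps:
c(n) = 373/n**2 (c(n) = 373/(n**2) = 373/n**2)
-c(225) = -373/225**2 = -373/50625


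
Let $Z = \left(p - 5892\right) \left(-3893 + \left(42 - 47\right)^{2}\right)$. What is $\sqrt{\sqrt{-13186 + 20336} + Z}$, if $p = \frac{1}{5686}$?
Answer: $\frac{\sqrt{184205634369782 + 40413245 \sqrt{286}}}{2843} \approx 4773.9$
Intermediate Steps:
$p = \frac{1}{5686} \approx 0.00017587$
$Z = \frac{64792695874}{2843}$ ($Z = \left(\frac{1}{5686} - 5892\right) \left(-3893 + \left(42 - 47\right)^{2}\right) = - \frac{33501911 \left(-3893 + \left(-5\right)^{2}\right)}{5686} = - \frac{33501911 \left(-3893 + 25\right)}{5686} = \left(- \frac{33501911}{5686}\right) \left(-3868\right) = \frac{64792695874}{2843} \approx 2.279 \cdot 10^{7}$)
$\sqrt{\sqrt{-13186 + 20336} + Z} = \sqrt{\sqrt{-13186 + 20336} + \frac{64792695874}{2843}} = \sqrt{\sqrt{7150} + \frac{64792695874}{2843}} = \sqrt{5 \sqrt{286} + \frac{64792695874}{2843}} = \sqrt{\frac{64792695874}{2843} + 5 \sqrt{286}}$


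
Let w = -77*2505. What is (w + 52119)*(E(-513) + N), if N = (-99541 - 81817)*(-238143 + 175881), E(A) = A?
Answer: -1589489030462778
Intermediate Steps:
N = 11291711796 (N = -181358*(-62262) = 11291711796)
w = -192885
(w + 52119)*(E(-513) + N) = (-192885 + 52119)*(-513 + 11291711796) = -140766*11291711283 = -1589489030462778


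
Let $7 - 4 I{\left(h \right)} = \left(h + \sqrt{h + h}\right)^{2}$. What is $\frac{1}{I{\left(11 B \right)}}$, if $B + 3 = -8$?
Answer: $- \frac{7196}{27662769} - \frac{1331 i \sqrt{2}}{27662769} \approx -0.00026013 - 6.8045 \cdot 10^{-5} i$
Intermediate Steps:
$B = -11$ ($B = -3 - 8 = -11$)
$I{\left(h \right)} = \frac{7}{4} - \frac{\left(h + \sqrt{2} \sqrt{h}\right)^{2}}{4}$ ($I{\left(h \right)} = \frac{7}{4} - \frac{\left(h + \sqrt{h + h}\right)^{2}}{4} = \frac{7}{4} - \frac{\left(h + \sqrt{2 h}\right)^{2}}{4} = \frac{7}{4} - \frac{\left(h + \sqrt{2} \sqrt{h}\right)^{2}}{4}$)
$\frac{1}{I{\left(11 B \right)}} = \frac{1}{\frac{7}{4} - \frac{\left(11 \left(-11\right) + \sqrt{2} \sqrt{11 \left(-11\right)}\right)^{2}}{4}} = \frac{1}{\frac{7}{4} - \frac{\left(-121 + \sqrt{2} \sqrt{-121}\right)^{2}}{4}} = \frac{1}{\frac{7}{4} - \frac{\left(-121 + \sqrt{2} \cdot 11 i\right)^{2}}{4}} = \frac{1}{\frac{7}{4} - \frac{\left(-121 + 11 i \sqrt{2}\right)^{2}}{4}}$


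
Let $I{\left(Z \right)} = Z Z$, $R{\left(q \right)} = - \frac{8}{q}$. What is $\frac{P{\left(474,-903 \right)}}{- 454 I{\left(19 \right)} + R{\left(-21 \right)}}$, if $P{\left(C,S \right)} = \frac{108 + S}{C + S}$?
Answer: $- \frac{5565}{492172538} \approx -1.1307 \cdot 10^{-5}$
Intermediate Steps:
$P{\left(C,S \right)} = \frac{108 + S}{C + S}$
$I{\left(Z \right)} = Z^{2}$
$\frac{P{\left(474,-903 \right)}}{- 454 I{\left(19 \right)} + R{\left(-21 \right)}} = \frac{\frac{1}{474 - 903} \left(108 - 903\right)}{- 454 \cdot 19^{2} - \frac{8}{-21}} = \frac{\frac{1}{-429} \left(-795\right)}{\left(-454\right) 361 - - \frac{8}{21}} = \frac{\left(- \frac{1}{429}\right) \left(-795\right)}{-163894 + \frac{8}{21}} = \frac{265}{143 \left(- \frac{3441766}{21}\right)} = \frac{265}{143} \left(- \frac{21}{3441766}\right) = - \frac{5565}{492172538}$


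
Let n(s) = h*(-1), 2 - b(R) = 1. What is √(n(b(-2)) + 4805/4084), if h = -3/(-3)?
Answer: √736141/2042 ≈ 0.42017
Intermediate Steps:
h = 1 (h = -3*(-⅓) = 1)
b(R) = 1 (b(R) = 2 - 1*1 = 2 - 1 = 1)
n(s) = -1 (n(s) = 1*(-1) = -1)
√(n(b(-2)) + 4805/4084) = √(-1 + 4805/4084) = √(721/4084) = √736141/2042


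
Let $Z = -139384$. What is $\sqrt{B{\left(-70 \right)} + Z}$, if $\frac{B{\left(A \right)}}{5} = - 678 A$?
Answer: $2 \sqrt{24479} \approx 312.92$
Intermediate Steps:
$B{\left(A \right)} = - 3390 A$ ($B{\left(A \right)} = 5 \left(- 678 A\right) = - 3390 A$)
$\sqrt{B{\left(-70 \right)} + Z} = \sqrt{\left(-3390\right) \left(-70\right) - 139384} = \sqrt{237300 - 139384} = \sqrt{97916} = 2 \sqrt{24479}$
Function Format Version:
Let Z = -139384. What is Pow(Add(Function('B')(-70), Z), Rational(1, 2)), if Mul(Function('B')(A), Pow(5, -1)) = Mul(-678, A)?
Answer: Mul(2, Pow(24479, Rational(1, 2))) ≈ 312.92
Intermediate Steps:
Function('B')(A) = Mul(-3390, A) (Function('B')(A) = Mul(5, Mul(-678, A)) = Mul(-3390, A))
Pow(Add(Function('B')(-70), Z), Rational(1, 2)) = Pow(Add(Mul(-3390, -70), -139384), Rational(1, 2)) = Pow(Add(237300, -139384), Rational(1, 2)) = Pow(97916, Rational(1, 2)) = Mul(2, Pow(24479, Rational(1, 2)))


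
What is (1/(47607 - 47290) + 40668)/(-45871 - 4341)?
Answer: -12891757/15917204 ≈ -0.80993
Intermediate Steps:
(1/(47607 - 47290) + 40668)/(-45871 - 4341) = (1/317 + 40668)/(-50212) = (1/317 + 40668)*(-1/50212) = (12891757/317)*(-1/50212) = -12891757/15917204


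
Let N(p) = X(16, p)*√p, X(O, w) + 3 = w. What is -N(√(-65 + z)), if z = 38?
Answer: 3*(-3)^(¼)*(√3 - 3*I) ≈ 13.211 - 3.5399*I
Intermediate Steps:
X(O, w) = -3 + w
N(p) = √p*(-3 + p) (N(p) = (-3 + p)*√p = √p*(-3 + p))
-N(√(-65 + z)) = -√(√(-65 + 38))*(-3 + √(-65 + 38)) = -√(√(-27))*(-3 + √(-27)) = -√(3*I*√3)*(-3 + 3*I*√3) = -3^(¾)*√I*(-3 + 3*I*√3)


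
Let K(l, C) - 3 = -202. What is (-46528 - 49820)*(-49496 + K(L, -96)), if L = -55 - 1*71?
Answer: 4788013860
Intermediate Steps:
L = -126 (L = -55 - 71 = -126)
K(l, C) = -199 (K(l, C) = 3 - 202 = -199)
(-46528 - 49820)*(-49496 + K(L, -96)) = (-46528 - 49820)*(-49496 - 199) = -96348*(-49695) = 4788013860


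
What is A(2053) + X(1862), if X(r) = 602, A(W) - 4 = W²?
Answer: 4215415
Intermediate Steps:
A(W) = 4 + W²
A(2053) + X(1862) = (4 + 2053²) + 602 = (4 + 4214809) + 602 = 4214813 + 602 = 4215415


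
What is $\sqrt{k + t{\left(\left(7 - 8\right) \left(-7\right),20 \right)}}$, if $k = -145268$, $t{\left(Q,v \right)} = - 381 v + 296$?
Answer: $68 i \sqrt{33} \approx 390.63 i$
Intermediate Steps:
$t{\left(Q,v \right)} = 296 - 381 v$
$\sqrt{k + t{\left(\left(7 - 8\right) \left(-7\right),20 \right)}} = \sqrt{-145268 + \left(296 - 7620\right)} = \sqrt{-145268 - 7324} = \sqrt{-152592} = 68 i \sqrt{33}$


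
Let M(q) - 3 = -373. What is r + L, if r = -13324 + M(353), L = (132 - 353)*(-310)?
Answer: 54816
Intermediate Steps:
M(q) = -370 (M(q) = 3 - 373 = -370)
L = 68510 (L = -221*(-310) = 68510)
r = -13694 (r = -13324 - 370 = -13694)
r + L = -13694 + 68510 = 54816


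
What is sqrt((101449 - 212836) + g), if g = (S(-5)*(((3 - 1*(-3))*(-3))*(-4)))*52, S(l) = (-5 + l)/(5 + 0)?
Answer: 5*I*sqrt(4755) ≈ 344.78*I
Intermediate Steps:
S(l) = -1 + l/5 (S(l) = (-5 + l)/5 = (-5 + l)*(1/5) = -1 + l/5)
g = -7488 (g = ((-1 + (1/5)*(-5))*(((3 - 1*(-3))*(-3))*(-4)))*52 = ((-1 - 1)*(((3 + 3)*(-3))*(-4)))*52 = -2*6*(-3)*(-4)*52 = -(-36)*(-4)*52 = -2*72*52 = -144*52 = -7488)
sqrt((101449 - 212836) + g) = sqrt((101449 - 212836) - 7488) = sqrt(-111387 - 7488) = sqrt(-118875) = 5*I*sqrt(4755)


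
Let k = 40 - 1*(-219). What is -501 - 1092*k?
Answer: -283329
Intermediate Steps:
k = 259 (k = 40 + 219 = 259)
-501 - 1092*k = -501 - 1092*259 = -501 - 282828 = -283329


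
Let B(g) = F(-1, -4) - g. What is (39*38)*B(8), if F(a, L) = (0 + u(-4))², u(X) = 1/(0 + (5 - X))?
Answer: -319618/27 ≈ -11838.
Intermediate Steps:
u(X) = 1/(5 - X)
F(a, L) = 1/81 (F(a, L) = (0 - 1/(-5 - 4))² = (0 - 1/(-9))² = (0 - 1*(-⅑))² = (0 + ⅑)² = (⅑)² = 1/81)
B(g) = 1/81 - g
(39*38)*B(8) = (39*38)*(1/81 - 1*8) = 1482*(1/81 - 8) = 1482*(-647/81) = -319618/27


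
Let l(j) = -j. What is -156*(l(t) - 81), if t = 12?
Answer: 14508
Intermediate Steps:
-156*(l(t) - 81) = -156*(-1*12 - 81) = -156*(-12 - 81) = -156*(-93) = 14508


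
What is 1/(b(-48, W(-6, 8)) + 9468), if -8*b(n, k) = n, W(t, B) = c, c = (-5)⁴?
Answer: 1/9474 ≈ 0.00010555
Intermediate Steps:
c = 625
W(t, B) = 625
b(n, k) = -n/8
1/(b(-48, W(-6, 8)) + 9468) = 1/(-⅛*(-48) + 9468) = 1/(6 + 9468) = 1/9474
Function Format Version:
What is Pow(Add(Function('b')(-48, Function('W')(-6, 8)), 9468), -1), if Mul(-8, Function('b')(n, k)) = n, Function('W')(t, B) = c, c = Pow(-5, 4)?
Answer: Rational(1, 9474) ≈ 0.00010555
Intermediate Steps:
c = 625
Function('W')(t, B) = 625
Function('b')(n, k) = Mul(Rational(-1, 8), n)
Pow(Add(Function('b')(-48, Function('W')(-6, 8)), 9468), -1) = Pow(Add(Mul(Rational(-1, 8), -48), 9468), -1) = Pow(Add(6, 9468), -1) = Pow(9474, -1) = Rational(1, 9474)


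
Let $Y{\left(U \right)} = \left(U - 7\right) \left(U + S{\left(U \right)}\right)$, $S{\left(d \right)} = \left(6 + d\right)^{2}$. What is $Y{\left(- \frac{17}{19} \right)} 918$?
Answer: $- \frac{1251142200}{6859} \approx -1.8241 \cdot 10^{5}$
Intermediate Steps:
$Y{\left(U \right)} = \left(-7 + U\right) \left(U + \left(6 + U\right)^{2}\right)$ ($Y{\left(U \right)} = \left(U - 7\right) \left(U + \left(6 + U\right)^{2}\right) = \left(-7 + U\right) \left(U + \left(6 + U\right)^{2}\right)$)
$Y{\left(- \frac{17}{19} \right)} 918 = \left(-252 + \left(- \frac{17}{19}\right)^{3} - 55 \left(- \frac{17}{19}\right) + 6 \left(- \frac{17}{19}\right)^{2}\right) 918 = \left(-252 + \left(\left(-17\right) \frac{1}{19}\right)^{3} - 55 \left(\left(-17\right) \frac{1}{19}\right) + 6 \left(\left(-17\right) \frac{1}{19}\right)^{2}\right) 918 = \left(-252 + \left(- \frac{17}{19}\right)^{3} - - \frac{935}{19} + 6 \left(- \frac{17}{19}\right)^{2}\right) 918 = \left(-252 - \frac{4913}{6859} + \frac{935}{19} + 6 \cdot \frac{289}{361}\right) 918 = \left(-252 - \frac{4913}{6859} + \frac{935}{19} + \frac{1734}{361}\right) 918 = \left(- \frac{1362900}{6859}\right) 918 = - \frac{1251142200}{6859}$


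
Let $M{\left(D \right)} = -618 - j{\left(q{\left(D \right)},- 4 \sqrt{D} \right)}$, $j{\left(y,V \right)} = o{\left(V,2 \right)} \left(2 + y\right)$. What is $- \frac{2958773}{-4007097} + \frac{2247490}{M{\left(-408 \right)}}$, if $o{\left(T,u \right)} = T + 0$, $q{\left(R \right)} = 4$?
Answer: $\frac{8 \left(- 187585039892 i + 2958773 \sqrt{102}\right)}{4007097 \left(8 \sqrt{102} + 103 i\right)} \approx -2250.6 - 1766.0 i$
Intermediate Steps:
$o{\left(T,u \right)} = T$
$j{\left(y,V \right)} = V \left(2 + y\right)$
$M{\left(D \right)} = -618 + 24 \sqrt{D}$ ($M{\left(D \right)} = -618 - - 4 \sqrt{D} \left(2 + 4\right) = -618 - - 4 \sqrt{D} 6 = -618 - - 24 \sqrt{D} = -618 + 24 \sqrt{D}$)
$- \frac{2958773}{-4007097} + \frac{2247490}{M{\left(-408 \right)}} = - \frac{2958773}{-4007097} + \frac{2247490}{-618 + 24 \sqrt{-408}} = \left(-2958773\right) \left(- \frac{1}{4007097}\right) + \frac{2247490}{-618 + 24 \cdot 2 i \sqrt{102}} = \frac{2958773}{4007097} + \frac{2247490}{-618 + 48 i \sqrt{102}}$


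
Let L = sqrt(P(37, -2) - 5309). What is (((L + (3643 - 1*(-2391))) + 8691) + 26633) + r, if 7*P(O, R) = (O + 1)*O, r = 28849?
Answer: 70207 + 3*I*sqrt(27811)/7 ≈ 70207.0 + 71.471*I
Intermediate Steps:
P(O, R) = O*(1 + O)/7 (P(O, R) = ((O + 1)*O)/7 = ((1 + O)*O)/7 = (O*(1 + O))/7 = O*(1 + O)/7)
L = 3*I*sqrt(27811)/7 (L = sqrt((1/7)*37*(1 + 37) - 5309) = sqrt((1/7)*37*38 - 5309) = sqrt(1406/7 - 5309) = sqrt(-35757/7) = 3*I*sqrt(27811)/7 ≈ 71.471*I)
(((L + (3643 - 1*(-2391))) + 8691) + 26633) + r = (((3*I*sqrt(27811)/7 + (3643 - 1*(-2391))) + 8691) + 26633) + 28849 = (((3*I*sqrt(27811)/7 + (3643 + 2391)) + 8691) + 26633) + 28849 = (((3*I*sqrt(27811)/7 + 6034) + 8691) + 26633) + 28849 = (((6034 + 3*I*sqrt(27811)/7) + 8691) + 26633) + 28849 = ((14725 + 3*I*sqrt(27811)/7) + 26633) + 28849 = (41358 + 3*I*sqrt(27811)/7) + 28849 = 70207 + 3*I*sqrt(27811)/7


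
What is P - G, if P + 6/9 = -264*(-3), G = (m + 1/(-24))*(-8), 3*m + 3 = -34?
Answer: 2077/3 ≈ 692.33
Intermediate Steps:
m = -37/3 (m = -1 + (⅓)*(-34) = -1 - 34/3 = -37/3 ≈ -12.333)
G = 99 (G = (-37/3 + 1/(-24))*(-8) = (-37/3 - 1/24)*(-8) = -99/8*(-8) = 99)
P = 2374/3 (P = -⅔ - 264*(-3) = -⅔ + 792 = 2374/3 ≈ 791.33)
P - G = 2374/3 - 1*99 = 2374/3 - 99 = 2077/3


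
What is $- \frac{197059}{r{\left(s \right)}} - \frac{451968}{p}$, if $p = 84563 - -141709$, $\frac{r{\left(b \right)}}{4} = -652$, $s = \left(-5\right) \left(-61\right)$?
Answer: $\frac{452189599}{6147056} \approx 73.562$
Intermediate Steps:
$s = 305$
$r{\left(b \right)} = -2608$ ($r{\left(b \right)} = 4 \left(-652\right) = -2608$)
$p = 226272$ ($p = 84563 + 141709 = 226272$)
$- \frac{197059}{r{\left(s \right)}} - \frac{451968}{p} = - \frac{197059}{-2608} - \frac{451968}{226272} = \left(-197059\right) \left(- \frac{1}{2608}\right) - \frac{4708}{2357} = \frac{197059}{2608} - \frac{4708}{2357} = \frac{452189599}{6147056}$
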